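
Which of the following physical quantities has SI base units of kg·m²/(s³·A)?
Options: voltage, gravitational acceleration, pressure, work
Checking the SI base units of each option:
  voltage (V = IR): kg·m²/(s³·A)  ✓ matches
  gravitational acceleration (g = GM/r²): m/s²  ✗
  pressure (P = F/A): kg/(m·s²)  ✗
  work (W = Fd): kg·m²/s²  ✗

Only voltage has units kg·m²/(s³·A).

Answer: voltage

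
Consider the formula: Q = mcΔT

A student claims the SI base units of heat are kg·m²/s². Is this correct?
Units of each symbol in Q = mcΔT:
  m (mass): kg
  c (specific heat capacity, in J/(kg·K)): m²/(s²·K)
  ΔT (temperature change): K

Multiplying the contributions: [kg] · [m²/(s²·K)] · [K]
Adding exponents of each base unit: kg: 1, m: 2, s: -2
SI base units of heat: kg·m²/s²

The claimed units kg·m²/s² match the derived units, so the claim is correct.

Answer: Yes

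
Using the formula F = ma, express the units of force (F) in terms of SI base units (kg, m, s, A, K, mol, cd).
Units of each symbol in F = ma:
  m (mass): kg
  a (acceleration): m/s²

Multiplying the contributions: [kg] · [m/s²]
Adding exponents of each base unit: kg: 1, m: 1, s: -2
SI base units of force: kg·m/s²

Answer: kg·m/s²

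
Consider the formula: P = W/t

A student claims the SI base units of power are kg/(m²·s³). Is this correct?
Units of each symbol in P = W/t:
  W (work): kg·m²/s²
  t (time): s  → in the denominator, contributes 1/s

Multiplying the contributions: [kg·m²/s²] · [1/s]
Adding exponents of each base unit: kg: 1, m: 2, s: -3
SI base units of power: kg·m²/s³

The claimed units kg/(m²·s³) (exponents kg: 1, m: -2, s: -3) do not match the derived units kg·m²/s³ (exponents kg: 1, m: 2, s: -3), so the claim is incorrect.

Answer: No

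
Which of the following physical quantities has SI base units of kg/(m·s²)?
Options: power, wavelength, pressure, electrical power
Checking the SI base units of each option:
  power (P = W/t): kg·m²/s³  ✗
  wavelength (λ = v/f): m  ✗
  pressure (P = F/A): kg/(m·s²)  ✓ matches
  electrical power (P = IV): kg·m²/s³  ✗

Only pressure has units kg/(m·s²).

Answer: pressure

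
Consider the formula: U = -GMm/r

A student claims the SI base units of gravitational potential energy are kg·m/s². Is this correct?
Units of each symbol in U = -GMm/r:
  G (gravitational constant): m³/(kg·s²)
  M (mass): kg
  m (mass): kg
  r (distance): m  → in the denominator, contributes 1/m
  The minus sign does not affect the units.

Multiplying the contributions: [m³/(kg·s²)] · [kg] · [kg] · [1/m]
Adding exponents of each base unit: kg: 1, m: 2, s: -2
SI base units of gravitational potential energy: kg·m²/s²

The claimed units kg·m/s² (exponents kg: 1, m: 1, s: -2) do not match the derived units kg·m²/s² (exponents kg: 1, m: 2, s: -2), so the claim is incorrect.

Answer: No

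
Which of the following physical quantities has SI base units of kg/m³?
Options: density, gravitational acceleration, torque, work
Checking the SI base units of each option:
  density (ρ = m/V): kg/m³  ✓ matches
  gravitational acceleration (g = GM/r²): m/s²  ✗
  torque (τ = Fr): kg·m²/s²  ✗
  work (W = Fd): kg·m²/s²  ✗

Only density has units kg/m³.

Answer: density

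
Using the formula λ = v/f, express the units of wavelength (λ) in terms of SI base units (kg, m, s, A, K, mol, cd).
Units of each symbol in λ = v/f:
  v (wave speed): m/s
  f (frequency): 1/s  → in the denominator, contributes s

Multiplying the contributions: [m/s] · [s]
Adding exponents of each base unit: m: 1
SI base units of wavelength: m

Answer: m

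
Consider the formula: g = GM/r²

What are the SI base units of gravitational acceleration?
Units of each symbol in g = GM/r²:
  G (gravitational constant): m³/(kg·s²)
  M (mass): kg
  r (distance): m  → to the power 2 in the denominator, contributes 1/m²

Multiplying the contributions: [m³/(kg·s²)] · [kg] · [1/m²]
Adding exponents of each base unit: m: 1, s: -2
SI base units of gravitational acceleration: m/s²

Answer: m/s²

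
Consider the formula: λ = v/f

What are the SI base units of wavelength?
Units of each symbol in λ = v/f:
  v (wave speed): m/s
  f (frequency): 1/s  → in the denominator, contributes s

Multiplying the contributions: [m/s] · [s]
Adding exponents of each base unit: m: 1
SI base units of wavelength: m

Answer: m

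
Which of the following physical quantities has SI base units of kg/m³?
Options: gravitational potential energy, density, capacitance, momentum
Checking the SI base units of each option:
  gravitational potential energy (U = -GMm/r): kg·m²/s²  ✗
  density (ρ = m/V): kg/m³  ✓ matches
  capacitance (C = Q/V): s⁴·A²/(kg·m²)  ✗
  momentum (p = mv): kg·m/s  ✗

Only density has units kg/m³.

Answer: density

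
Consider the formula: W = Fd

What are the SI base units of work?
Units of each symbol in W = Fd:
  F (force): kg·m/s²
  d (displacement): m

Multiplying the contributions: [kg·m/s²] · [m]
Adding exponents of each base unit: kg: 1, m: 2, s: -2
SI base units of work: kg·m²/s²

Answer: kg·m²/s²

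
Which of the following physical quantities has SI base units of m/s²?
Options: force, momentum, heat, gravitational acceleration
Checking the SI base units of each option:
  force (F = ma): kg·m/s²  ✗
  momentum (p = mv): kg·m/s  ✗
  heat (Q = mcΔT): kg·m²/s²  ✗
  gravitational acceleration (g = GM/r²): m/s²  ✓ matches

Only gravitational acceleration has units m/s².

Answer: gravitational acceleration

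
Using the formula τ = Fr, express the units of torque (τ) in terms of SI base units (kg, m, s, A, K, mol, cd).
Units of each symbol in τ = Fr:
  F (force): kg·m/s²
  r (lever arm): m

Multiplying the contributions: [kg·m/s²] · [m]
Adding exponents of each base unit: kg: 1, m: 2, s: -2
SI base units of torque: kg·m²/s²

Answer: kg·m²/s²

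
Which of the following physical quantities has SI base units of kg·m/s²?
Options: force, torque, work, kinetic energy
Checking the SI base units of each option:
  force (F = ma): kg·m/s²  ✓ matches
  torque (τ = Fr): kg·m²/s²  ✗
  work (W = Fd): kg·m²/s²  ✗
  kinetic energy (E = ½mv²): kg·m²/s²  ✗

Only force has units kg·m/s².

Answer: force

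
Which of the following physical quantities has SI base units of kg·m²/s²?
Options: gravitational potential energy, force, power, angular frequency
Checking the SI base units of each option:
  gravitational potential energy (U = -GMm/r): kg·m²/s²  ✓ matches
  force (F = ma): kg·m/s²  ✗
  power (P = W/t): kg·m²/s³  ✗
  angular frequency (ω = 2πf): 1/s  ✗

Only gravitational potential energy has units kg·m²/s².

Answer: gravitational potential energy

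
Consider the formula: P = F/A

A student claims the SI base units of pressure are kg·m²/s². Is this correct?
Units of each symbol in P = F/A:
  F (force): kg·m/s²
  A (area): m²  → in the denominator, contributes 1/m²

Multiplying the contributions: [kg·m/s²] · [1/m²]
Adding exponents of each base unit: kg: 1, m: -1, s: -2
SI base units of pressure: kg/(m·s²)

The claimed units kg·m²/s² (exponents kg: 1, m: 2, s: -2) do not match the derived units kg/(m·s²) (exponents kg: 1, m: -1, s: -2), so the claim is incorrect.

Answer: No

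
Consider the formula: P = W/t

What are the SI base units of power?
Units of each symbol in P = W/t:
  W (work): kg·m²/s²
  t (time): s  → in the denominator, contributes 1/s

Multiplying the contributions: [kg·m²/s²] · [1/s]
Adding exponents of each base unit: kg: 1, m: 2, s: -3
SI base units of power: kg·m²/s³

Answer: kg·m²/s³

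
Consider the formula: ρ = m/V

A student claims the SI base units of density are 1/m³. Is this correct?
Units of each symbol in ρ = m/V:
  m (mass): kg
  V (volume): m³  → in the denominator, contributes 1/m³

Multiplying the contributions: [kg] · [1/m³]
Adding exponents of each base unit: kg: 1, m: -3
SI base units of density: kg/m³

The claimed units 1/m³ (exponents m: -3) do not match the derived units kg/m³ (exponents kg: 1, m: -3), so the claim is incorrect.

Answer: No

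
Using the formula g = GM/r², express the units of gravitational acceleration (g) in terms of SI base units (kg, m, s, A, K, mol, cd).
Units of each symbol in g = GM/r²:
  G (gravitational constant): m³/(kg·s²)
  M (mass): kg
  r (distance): m  → to the power 2 in the denominator, contributes 1/m²

Multiplying the contributions: [m³/(kg·s²)] · [kg] · [1/m²]
Adding exponents of each base unit: m: 1, s: -2
SI base units of gravitational acceleration: m/s²

Answer: m/s²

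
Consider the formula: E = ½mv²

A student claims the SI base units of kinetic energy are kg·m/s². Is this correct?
Units of each symbol in E = ½mv²:
  m (mass): kg
  v (speed): m/s  → to the power 2, contributes m²/s²
  The factor ½ is dimensionless.

Multiplying the contributions: [kg] · [m²/s²]
Adding exponents of each base unit: kg: 1, m: 2, s: -2
SI base units of kinetic energy: kg·m²/s²

The claimed units kg·m/s² (exponents kg: 1, m: 1, s: -2) do not match the derived units kg·m²/s² (exponents kg: 1, m: 2, s: -2), so the claim is incorrect.

Answer: No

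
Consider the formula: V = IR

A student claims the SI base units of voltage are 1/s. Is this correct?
Units of each symbol in V = IR:
  I (current): A
  R (resistance, in ohms): kg·m²/(s³·A²)

Multiplying the contributions: [A] · [kg·m²/(s³·A²)]
Adding exponents of each base unit: kg: 1, m: 2, s: -3, A: -1
SI base units of voltage: kg·m²/(s³·A)

The claimed units 1/s (exponents s: -1) do not match the derived units kg·m²/(s³·A) (exponents kg: 1, m: 2, s: -3, A: -1), so the claim is incorrect.

Answer: No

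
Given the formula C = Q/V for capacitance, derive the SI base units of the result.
Units of each symbol in C = Q/V:
  Q (charge, in coulombs): s·A
  V (voltage, in volts): kg·m²/(s³·A)  → in the denominator, contributes s³·A/(kg·m²)

Multiplying the contributions: [s·A] · [s³·A/(kg·m²)]
Adding exponents of each base unit: kg: -1, m: -2, s: 4, A: 2
SI base units of capacitance: s⁴·A²/(kg·m²)

Answer: s⁴·A²/(kg·m²)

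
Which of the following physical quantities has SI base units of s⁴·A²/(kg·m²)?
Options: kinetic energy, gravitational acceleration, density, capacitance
Checking the SI base units of each option:
  kinetic energy (E = ½mv²): kg·m²/s²  ✗
  gravitational acceleration (g = GM/r²): m/s²  ✗
  density (ρ = m/V): kg/m³  ✗
  capacitance (C = Q/V): s⁴·A²/(kg·m²)  ✓ matches

Only capacitance has units s⁴·A²/(kg·m²).

Answer: capacitance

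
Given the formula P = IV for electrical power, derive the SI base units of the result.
Units of each symbol in P = IV:
  I (current): A
  V (voltage, in volts): kg·m²/(s³·A)

Multiplying the contributions: [A] · [kg·m²/(s³·A)]
Adding exponents of each base unit: kg: 1, m: 2, s: -3
SI base units of electrical power: kg·m²/s³

Answer: kg·m²/s³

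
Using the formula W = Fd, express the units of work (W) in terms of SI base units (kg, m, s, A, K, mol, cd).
Units of each symbol in W = Fd:
  F (force): kg·m/s²
  d (displacement): m

Multiplying the contributions: [kg·m/s²] · [m]
Adding exponents of each base unit: kg: 1, m: 2, s: -2
SI base units of work: kg·m²/s²

Answer: kg·m²/s²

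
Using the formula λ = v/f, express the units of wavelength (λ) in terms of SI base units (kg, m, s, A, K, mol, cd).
Units of each symbol in λ = v/f:
  v (wave speed): m/s
  f (frequency): 1/s  → in the denominator, contributes s

Multiplying the contributions: [m/s] · [s]
Adding exponents of each base unit: m: 1
SI base units of wavelength: m

Answer: m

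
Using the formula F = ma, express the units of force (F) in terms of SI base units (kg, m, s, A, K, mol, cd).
Units of each symbol in F = ma:
  m (mass): kg
  a (acceleration): m/s²

Multiplying the contributions: [kg] · [m/s²]
Adding exponents of each base unit: kg: 1, m: 1, s: -2
SI base units of force: kg·m/s²

Answer: kg·m/s²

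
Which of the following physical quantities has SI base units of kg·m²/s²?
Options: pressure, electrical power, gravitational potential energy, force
Checking the SI base units of each option:
  pressure (P = F/A): kg/(m·s²)  ✗
  electrical power (P = IV): kg·m²/s³  ✗
  gravitational potential energy (U = -GMm/r): kg·m²/s²  ✓ matches
  force (F = ma): kg·m/s²  ✗

Only gravitational potential energy has units kg·m²/s².

Answer: gravitational potential energy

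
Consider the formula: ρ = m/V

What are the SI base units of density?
Units of each symbol in ρ = m/V:
  m (mass): kg
  V (volume): m³  → in the denominator, contributes 1/m³

Multiplying the contributions: [kg] · [1/m³]
Adding exponents of each base unit: kg: 1, m: -3
SI base units of density: kg/m³

Answer: kg/m³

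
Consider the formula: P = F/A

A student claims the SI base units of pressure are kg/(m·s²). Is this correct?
Units of each symbol in P = F/A:
  F (force): kg·m/s²
  A (area): m²  → in the denominator, contributes 1/m²

Multiplying the contributions: [kg·m/s²] · [1/m²]
Adding exponents of each base unit: kg: 1, m: -1, s: -2
SI base units of pressure: kg/(m·s²)

The claimed units kg/(m·s²) match the derived units, so the claim is correct.

Answer: Yes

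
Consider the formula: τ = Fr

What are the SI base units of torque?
Units of each symbol in τ = Fr:
  F (force): kg·m/s²
  r (lever arm): m

Multiplying the contributions: [kg·m/s²] · [m]
Adding exponents of each base unit: kg: 1, m: 2, s: -2
SI base units of torque: kg·m²/s²

Answer: kg·m²/s²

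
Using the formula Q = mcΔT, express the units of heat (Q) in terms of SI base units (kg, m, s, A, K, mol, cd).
Units of each symbol in Q = mcΔT:
  m (mass): kg
  c (specific heat capacity, in J/(kg·K)): m²/(s²·K)
  ΔT (temperature change): K

Multiplying the contributions: [kg] · [m²/(s²·K)] · [K]
Adding exponents of each base unit: kg: 1, m: 2, s: -2
SI base units of heat: kg·m²/s²

Answer: kg·m²/s²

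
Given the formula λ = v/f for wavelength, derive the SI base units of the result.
Units of each symbol in λ = v/f:
  v (wave speed): m/s
  f (frequency): 1/s  → in the denominator, contributes s

Multiplying the contributions: [m/s] · [s]
Adding exponents of each base unit: m: 1
SI base units of wavelength: m

Answer: m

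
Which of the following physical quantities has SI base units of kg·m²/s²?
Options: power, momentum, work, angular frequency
Checking the SI base units of each option:
  power (P = W/t): kg·m²/s³  ✗
  momentum (p = mv): kg·m/s  ✗
  work (W = Fd): kg·m²/s²  ✓ matches
  angular frequency (ω = 2πf): 1/s  ✗

Only work has units kg·m²/s².

Answer: work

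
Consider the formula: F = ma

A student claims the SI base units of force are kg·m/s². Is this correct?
Units of each symbol in F = ma:
  m (mass): kg
  a (acceleration): m/s²

Multiplying the contributions: [kg] · [m/s²]
Adding exponents of each base unit: kg: 1, m: 1, s: -2
SI base units of force: kg·m/s²

The claimed units kg·m/s² match the derived units, so the claim is correct.

Answer: Yes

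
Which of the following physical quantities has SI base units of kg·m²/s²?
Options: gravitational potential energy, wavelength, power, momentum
Checking the SI base units of each option:
  gravitational potential energy (U = -GMm/r): kg·m²/s²  ✓ matches
  wavelength (λ = v/f): m  ✗
  power (P = W/t): kg·m²/s³  ✗
  momentum (p = mv): kg·m/s  ✗

Only gravitational potential energy has units kg·m²/s².

Answer: gravitational potential energy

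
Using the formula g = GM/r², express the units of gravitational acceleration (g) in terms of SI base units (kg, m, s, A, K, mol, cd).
Units of each symbol in g = GM/r²:
  G (gravitational constant): m³/(kg·s²)
  M (mass): kg
  r (distance): m  → to the power 2 in the denominator, contributes 1/m²

Multiplying the contributions: [m³/(kg·s²)] · [kg] · [1/m²]
Adding exponents of each base unit: m: 1, s: -2
SI base units of gravitational acceleration: m/s²

Answer: m/s²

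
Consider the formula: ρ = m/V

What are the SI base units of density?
Units of each symbol in ρ = m/V:
  m (mass): kg
  V (volume): m³  → in the denominator, contributes 1/m³

Multiplying the contributions: [kg] · [1/m³]
Adding exponents of each base unit: kg: 1, m: -3
SI base units of density: kg/m³

Answer: kg/m³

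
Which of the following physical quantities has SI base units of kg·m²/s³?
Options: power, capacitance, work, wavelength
Checking the SI base units of each option:
  power (P = W/t): kg·m²/s³  ✓ matches
  capacitance (C = Q/V): s⁴·A²/(kg·m²)  ✗
  work (W = Fd): kg·m²/s²  ✗
  wavelength (λ = v/f): m  ✗

Only power has units kg·m²/s³.

Answer: power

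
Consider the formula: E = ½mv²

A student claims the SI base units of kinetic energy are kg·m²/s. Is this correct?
Units of each symbol in E = ½mv²:
  m (mass): kg
  v (speed): m/s  → to the power 2, contributes m²/s²
  The factor ½ is dimensionless.

Multiplying the contributions: [kg] · [m²/s²]
Adding exponents of each base unit: kg: 1, m: 2, s: -2
SI base units of kinetic energy: kg·m²/s²

The claimed units kg·m²/s (exponents kg: 1, m: 2, s: -1) do not match the derived units kg·m²/s² (exponents kg: 1, m: 2, s: -2), so the claim is incorrect.

Answer: No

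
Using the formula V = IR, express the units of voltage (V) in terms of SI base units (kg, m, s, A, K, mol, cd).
Units of each symbol in V = IR:
  I (current): A
  R (resistance, in ohms): kg·m²/(s³·A²)

Multiplying the contributions: [A] · [kg·m²/(s³·A²)]
Adding exponents of each base unit: kg: 1, m: 2, s: -3, A: -1
SI base units of voltage: kg·m²/(s³·A)

Answer: kg·m²/(s³·A)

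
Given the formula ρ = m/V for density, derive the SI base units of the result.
Units of each symbol in ρ = m/V:
  m (mass): kg
  V (volume): m³  → in the denominator, contributes 1/m³

Multiplying the contributions: [kg] · [1/m³]
Adding exponents of each base unit: kg: 1, m: -3
SI base units of density: kg/m³

Answer: kg/m³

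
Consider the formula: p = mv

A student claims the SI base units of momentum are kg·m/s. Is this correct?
Units of each symbol in p = mv:
  m (mass): kg
  v (velocity): m/s

Multiplying the contributions: [kg] · [m/s]
Adding exponents of each base unit: kg: 1, m: 1, s: -1
SI base units of momentum: kg·m/s

The claimed units kg·m/s match the derived units, so the claim is correct.

Answer: Yes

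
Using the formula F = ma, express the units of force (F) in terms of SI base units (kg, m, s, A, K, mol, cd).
Units of each symbol in F = ma:
  m (mass): kg
  a (acceleration): m/s²

Multiplying the contributions: [kg] · [m/s²]
Adding exponents of each base unit: kg: 1, m: 1, s: -2
SI base units of force: kg·m/s²

Answer: kg·m/s²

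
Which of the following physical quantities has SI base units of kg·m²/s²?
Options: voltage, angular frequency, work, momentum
Checking the SI base units of each option:
  voltage (V = IR): kg·m²/(s³·A)  ✗
  angular frequency (ω = 2πf): 1/s  ✗
  work (W = Fd): kg·m²/s²  ✓ matches
  momentum (p = mv): kg·m/s  ✗

Only work has units kg·m²/s².

Answer: work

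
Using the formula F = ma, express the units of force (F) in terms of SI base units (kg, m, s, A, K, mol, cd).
Units of each symbol in F = ma:
  m (mass): kg
  a (acceleration): m/s²

Multiplying the contributions: [kg] · [m/s²]
Adding exponents of each base unit: kg: 1, m: 1, s: -2
SI base units of force: kg·m/s²

Answer: kg·m/s²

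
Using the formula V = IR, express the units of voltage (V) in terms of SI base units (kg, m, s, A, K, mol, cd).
Units of each symbol in V = IR:
  I (current): A
  R (resistance, in ohms): kg·m²/(s³·A²)

Multiplying the contributions: [A] · [kg·m²/(s³·A²)]
Adding exponents of each base unit: kg: 1, m: 2, s: -3, A: -1
SI base units of voltage: kg·m²/(s³·A)

Answer: kg·m²/(s³·A)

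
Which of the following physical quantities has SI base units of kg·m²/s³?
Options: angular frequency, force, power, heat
Checking the SI base units of each option:
  angular frequency (ω = 2πf): 1/s  ✗
  force (F = ma): kg·m/s²  ✗
  power (P = W/t): kg·m²/s³  ✓ matches
  heat (Q = mcΔT): kg·m²/s²  ✗

Only power has units kg·m²/s³.

Answer: power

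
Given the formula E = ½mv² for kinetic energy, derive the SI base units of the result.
Units of each symbol in E = ½mv²:
  m (mass): kg
  v (speed): m/s  → to the power 2, contributes m²/s²
  The factor ½ is dimensionless.

Multiplying the contributions: [kg] · [m²/s²]
Adding exponents of each base unit: kg: 1, m: 2, s: -2
SI base units of kinetic energy: kg·m²/s²

Answer: kg·m²/s²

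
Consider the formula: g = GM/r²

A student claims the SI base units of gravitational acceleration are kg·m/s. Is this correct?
Units of each symbol in g = GM/r²:
  G (gravitational constant): m³/(kg·s²)
  M (mass): kg
  r (distance): m  → to the power 2 in the denominator, contributes 1/m²

Multiplying the contributions: [m³/(kg·s²)] · [kg] · [1/m²]
Adding exponents of each base unit: m: 1, s: -2
SI base units of gravitational acceleration: m/s²

The claimed units kg·m/s (exponents kg: 1, m: 1, s: -1) do not match the derived units m/s² (exponents m: 1, s: -2), so the claim is incorrect.

Answer: No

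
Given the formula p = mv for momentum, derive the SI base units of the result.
Units of each symbol in p = mv:
  m (mass): kg
  v (velocity): m/s

Multiplying the contributions: [kg] · [m/s]
Adding exponents of each base unit: kg: 1, m: 1, s: -1
SI base units of momentum: kg·m/s

Answer: kg·m/s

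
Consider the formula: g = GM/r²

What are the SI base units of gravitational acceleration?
Units of each symbol in g = GM/r²:
  G (gravitational constant): m³/(kg·s²)
  M (mass): kg
  r (distance): m  → to the power 2 in the denominator, contributes 1/m²

Multiplying the contributions: [m³/(kg·s²)] · [kg] · [1/m²]
Adding exponents of each base unit: m: 1, s: -2
SI base units of gravitational acceleration: m/s²

Answer: m/s²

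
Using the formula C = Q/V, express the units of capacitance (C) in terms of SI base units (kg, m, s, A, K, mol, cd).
Units of each symbol in C = Q/V:
  Q (charge, in coulombs): s·A
  V (voltage, in volts): kg·m²/(s³·A)  → in the denominator, contributes s³·A/(kg·m²)

Multiplying the contributions: [s·A] · [s³·A/(kg·m²)]
Adding exponents of each base unit: kg: -1, m: -2, s: 4, A: 2
SI base units of capacitance: s⁴·A²/(kg·m²)

Answer: s⁴·A²/(kg·m²)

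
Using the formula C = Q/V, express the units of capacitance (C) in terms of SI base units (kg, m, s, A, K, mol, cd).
Units of each symbol in C = Q/V:
  Q (charge, in coulombs): s·A
  V (voltage, in volts): kg·m²/(s³·A)  → in the denominator, contributes s³·A/(kg·m²)

Multiplying the contributions: [s·A] · [s³·A/(kg·m²)]
Adding exponents of each base unit: kg: -1, m: -2, s: 4, A: 2
SI base units of capacitance: s⁴·A²/(kg·m²)

Answer: s⁴·A²/(kg·m²)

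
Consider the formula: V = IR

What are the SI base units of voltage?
Units of each symbol in V = IR:
  I (current): A
  R (resistance, in ohms): kg·m²/(s³·A²)

Multiplying the contributions: [A] · [kg·m²/(s³·A²)]
Adding exponents of each base unit: kg: 1, m: 2, s: -3, A: -1
SI base units of voltage: kg·m²/(s³·A)

Answer: kg·m²/(s³·A)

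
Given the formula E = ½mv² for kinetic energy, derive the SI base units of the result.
Units of each symbol in E = ½mv²:
  m (mass): kg
  v (speed): m/s  → to the power 2, contributes m²/s²
  The factor ½ is dimensionless.

Multiplying the contributions: [kg] · [m²/s²]
Adding exponents of each base unit: kg: 1, m: 2, s: -2
SI base units of kinetic energy: kg·m²/s²

Answer: kg·m²/s²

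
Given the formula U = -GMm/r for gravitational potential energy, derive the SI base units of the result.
Units of each symbol in U = -GMm/r:
  G (gravitational constant): m³/(kg·s²)
  M (mass): kg
  m (mass): kg
  r (distance): m  → in the denominator, contributes 1/m
  The minus sign does not affect the units.

Multiplying the contributions: [m³/(kg·s²)] · [kg] · [kg] · [1/m]
Adding exponents of each base unit: kg: 1, m: 2, s: -2
SI base units of gravitational potential energy: kg·m²/s²

Answer: kg·m²/s²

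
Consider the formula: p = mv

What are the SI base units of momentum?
Units of each symbol in p = mv:
  m (mass): kg
  v (velocity): m/s

Multiplying the contributions: [kg] · [m/s]
Adding exponents of each base unit: kg: 1, m: 1, s: -1
SI base units of momentum: kg·m/s

Answer: kg·m/s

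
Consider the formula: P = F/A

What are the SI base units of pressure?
Units of each symbol in P = F/A:
  F (force): kg·m/s²
  A (area): m²  → in the denominator, contributes 1/m²

Multiplying the contributions: [kg·m/s²] · [1/m²]
Adding exponents of each base unit: kg: 1, m: -1, s: -2
SI base units of pressure: kg/(m·s²)

Answer: kg/(m·s²)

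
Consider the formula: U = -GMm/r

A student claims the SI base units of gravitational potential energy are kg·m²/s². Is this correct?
Units of each symbol in U = -GMm/r:
  G (gravitational constant): m³/(kg·s²)
  M (mass): kg
  m (mass): kg
  r (distance): m  → in the denominator, contributes 1/m
  The minus sign does not affect the units.

Multiplying the contributions: [m³/(kg·s²)] · [kg] · [kg] · [1/m]
Adding exponents of each base unit: kg: 1, m: 2, s: -2
SI base units of gravitational potential energy: kg·m²/s²

The claimed units kg·m²/s² match the derived units, so the claim is correct.

Answer: Yes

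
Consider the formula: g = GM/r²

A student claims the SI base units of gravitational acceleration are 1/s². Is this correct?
Units of each symbol in g = GM/r²:
  G (gravitational constant): m³/(kg·s²)
  M (mass): kg
  r (distance): m  → to the power 2 in the denominator, contributes 1/m²

Multiplying the contributions: [m³/(kg·s²)] · [kg] · [1/m²]
Adding exponents of each base unit: m: 1, s: -2
SI base units of gravitational acceleration: m/s²

The claimed units 1/s² (exponents s: -2) do not match the derived units m/s² (exponents m: 1, s: -2), so the claim is incorrect.

Answer: No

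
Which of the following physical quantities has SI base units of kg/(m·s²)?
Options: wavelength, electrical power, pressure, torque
Checking the SI base units of each option:
  wavelength (λ = v/f): m  ✗
  electrical power (P = IV): kg·m²/s³  ✗
  pressure (P = F/A): kg/(m·s²)  ✓ matches
  torque (τ = Fr): kg·m²/s²  ✗

Only pressure has units kg/(m·s²).

Answer: pressure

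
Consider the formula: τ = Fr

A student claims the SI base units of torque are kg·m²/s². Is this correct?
Units of each symbol in τ = Fr:
  F (force): kg·m/s²
  r (lever arm): m

Multiplying the contributions: [kg·m/s²] · [m]
Adding exponents of each base unit: kg: 1, m: 2, s: -2
SI base units of torque: kg·m²/s²

The claimed units kg·m²/s² match the derived units, so the claim is correct.

Answer: Yes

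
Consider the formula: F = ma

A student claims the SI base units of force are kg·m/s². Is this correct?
Units of each symbol in F = ma:
  m (mass): kg
  a (acceleration): m/s²

Multiplying the contributions: [kg] · [m/s²]
Adding exponents of each base unit: kg: 1, m: 1, s: -2
SI base units of force: kg·m/s²

The claimed units kg·m/s² match the derived units, so the claim is correct.

Answer: Yes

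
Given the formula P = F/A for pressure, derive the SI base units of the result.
Units of each symbol in P = F/A:
  F (force): kg·m/s²
  A (area): m²  → in the denominator, contributes 1/m²

Multiplying the contributions: [kg·m/s²] · [1/m²]
Adding exponents of each base unit: kg: 1, m: -1, s: -2
SI base units of pressure: kg/(m·s²)

Answer: kg/(m·s²)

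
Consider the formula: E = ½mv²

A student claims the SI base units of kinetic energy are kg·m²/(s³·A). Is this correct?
Units of each symbol in E = ½mv²:
  m (mass): kg
  v (speed): m/s  → to the power 2, contributes m²/s²
  The factor ½ is dimensionless.

Multiplying the contributions: [kg] · [m²/s²]
Adding exponents of each base unit: kg: 1, m: 2, s: -2
SI base units of kinetic energy: kg·m²/s²

The claimed units kg·m²/(s³·A) (exponents kg: 1, m: 2, s: -3, A: -1) do not match the derived units kg·m²/s² (exponents kg: 1, m: 2, s: -2), so the claim is incorrect.

Answer: No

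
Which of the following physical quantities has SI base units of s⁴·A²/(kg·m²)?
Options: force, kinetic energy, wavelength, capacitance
Checking the SI base units of each option:
  force (F = ma): kg·m/s²  ✗
  kinetic energy (E = ½mv²): kg·m²/s²  ✗
  wavelength (λ = v/f): m  ✗
  capacitance (C = Q/V): s⁴·A²/(kg·m²)  ✓ matches

Only capacitance has units s⁴·A²/(kg·m²).

Answer: capacitance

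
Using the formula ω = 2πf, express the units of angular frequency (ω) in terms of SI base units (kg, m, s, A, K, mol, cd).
Units of each symbol in ω = 2πf:
  f (frequency): 1/s
  The factor 2π is dimensionless.

Multiplying the contributions: [1/s]
Adding exponents of each base unit: s: -1
SI base units of angular frequency: 1/s

Answer: 1/s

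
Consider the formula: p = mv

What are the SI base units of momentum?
Units of each symbol in p = mv:
  m (mass): kg
  v (velocity): m/s

Multiplying the contributions: [kg] · [m/s]
Adding exponents of each base unit: kg: 1, m: 1, s: -1
SI base units of momentum: kg·m/s

Answer: kg·m/s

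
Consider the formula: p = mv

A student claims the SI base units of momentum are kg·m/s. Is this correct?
Units of each symbol in p = mv:
  m (mass): kg
  v (velocity): m/s

Multiplying the contributions: [kg] · [m/s]
Adding exponents of each base unit: kg: 1, m: 1, s: -1
SI base units of momentum: kg·m/s

The claimed units kg·m/s match the derived units, so the claim is correct.

Answer: Yes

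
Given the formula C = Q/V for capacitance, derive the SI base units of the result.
Units of each symbol in C = Q/V:
  Q (charge, in coulombs): s·A
  V (voltage, in volts): kg·m²/(s³·A)  → in the denominator, contributes s³·A/(kg·m²)

Multiplying the contributions: [s·A] · [s³·A/(kg·m²)]
Adding exponents of each base unit: kg: -1, m: -2, s: 4, A: 2
SI base units of capacitance: s⁴·A²/(kg·m²)

Answer: s⁴·A²/(kg·m²)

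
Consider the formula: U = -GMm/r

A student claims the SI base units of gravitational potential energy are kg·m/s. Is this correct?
Units of each symbol in U = -GMm/r:
  G (gravitational constant): m³/(kg·s²)
  M (mass): kg
  m (mass): kg
  r (distance): m  → in the denominator, contributes 1/m
  The minus sign does not affect the units.

Multiplying the contributions: [m³/(kg·s²)] · [kg] · [kg] · [1/m]
Adding exponents of each base unit: kg: 1, m: 2, s: -2
SI base units of gravitational potential energy: kg·m²/s²

The claimed units kg·m/s (exponents kg: 1, m: 1, s: -1) do not match the derived units kg·m²/s² (exponents kg: 1, m: 2, s: -2), so the claim is incorrect.

Answer: No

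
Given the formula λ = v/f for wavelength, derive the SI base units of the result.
Units of each symbol in λ = v/f:
  v (wave speed): m/s
  f (frequency): 1/s  → in the denominator, contributes s

Multiplying the contributions: [m/s] · [s]
Adding exponents of each base unit: m: 1
SI base units of wavelength: m

Answer: m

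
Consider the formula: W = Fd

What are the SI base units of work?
Units of each symbol in W = Fd:
  F (force): kg·m/s²
  d (displacement): m

Multiplying the contributions: [kg·m/s²] · [m]
Adding exponents of each base unit: kg: 1, m: 2, s: -2
SI base units of work: kg·m²/s²

Answer: kg·m²/s²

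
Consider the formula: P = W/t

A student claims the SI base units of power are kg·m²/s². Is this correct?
Units of each symbol in P = W/t:
  W (work): kg·m²/s²
  t (time): s  → in the denominator, contributes 1/s

Multiplying the contributions: [kg·m²/s²] · [1/s]
Adding exponents of each base unit: kg: 1, m: 2, s: -3
SI base units of power: kg·m²/s³

The claimed units kg·m²/s² (exponents kg: 1, m: 2, s: -2) do not match the derived units kg·m²/s³ (exponents kg: 1, m: 2, s: -3), so the claim is incorrect.

Answer: No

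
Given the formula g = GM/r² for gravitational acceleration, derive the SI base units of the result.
Units of each symbol in g = GM/r²:
  G (gravitational constant): m³/(kg·s²)
  M (mass): kg
  r (distance): m  → to the power 2 in the denominator, contributes 1/m²

Multiplying the contributions: [m³/(kg·s²)] · [kg] · [1/m²]
Adding exponents of each base unit: m: 1, s: -2
SI base units of gravitational acceleration: m/s²

Answer: m/s²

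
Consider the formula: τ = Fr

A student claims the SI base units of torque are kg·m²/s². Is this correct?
Units of each symbol in τ = Fr:
  F (force): kg·m/s²
  r (lever arm): m

Multiplying the contributions: [kg·m/s²] · [m]
Adding exponents of each base unit: kg: 1, m: 2, s: -2
SI base units of torque: kg·m²/s²

The claimed units kg·m²/s² match the derived units, so the claim is correct.

Answer: Yes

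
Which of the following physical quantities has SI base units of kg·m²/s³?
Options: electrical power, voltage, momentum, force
Checking the SI base units of each option:
  electrical power (P = IV): kg·m²/s³  ✓ matches
  voltage (V = IR): kg·m²/(s³·A)  ✗
  momentum (p = mv): kg·m/s  ✗
  force (F = ma): kg·m/s²  ✗

Only electrical power has units kg·m²/s³.

Answer: electrical power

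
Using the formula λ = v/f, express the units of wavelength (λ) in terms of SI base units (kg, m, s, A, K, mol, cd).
Units of each symbol in λ = v/f:
  v (wave speed): m/s
  f (frequency): 1/s  → in the denominator, contributes s

Multiplying the contributions: [m/s] · [s]
Adding exponents of each base unit: m: 1
SI base units of wavelength: m

Answer: m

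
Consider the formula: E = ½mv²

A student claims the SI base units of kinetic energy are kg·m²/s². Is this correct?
Units of each symbol in E = ½mv²:
  m (mass): kg
  v (speed): m/s  → to the power 2, contributes m²/s²
  The factor ½ is dimensionless.

Multiplying the contributions: [kg] · [m²/s²]
Adding exponents of each base unit: kg: 1, m: 2, s: -2
SI base units of kinetic energy: kg·m²/s²

The claimed units kg·m²/s² match the derived units, so the claim is correct.

Answer: Yes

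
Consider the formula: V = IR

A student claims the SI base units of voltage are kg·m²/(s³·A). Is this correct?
Units of each symbol in V = IR:
  I (current): A
  R (resistance, in ohms): kg·m²/(s³·A²)

Multiplying the contributions: [A] · [kg·m²/(s³·A²)]
Adding exponents of each base unit: kg: 1, m: 2, s: -3, A: -1
SI base units of voltage: kg·m²/(s³·A)

The claimed units kg·m²/(s³·A) match the derived units, so the claim is correct.

Answer: Yes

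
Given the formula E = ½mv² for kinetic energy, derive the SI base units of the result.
Units of each symbol in E = ½mv²:
  m (mass): kg
  v (speed): m/s  → to the power 2, contributes m²/s²
  The factor ½ is dimensionless.

Multiplying the contributions: [kg] · [m²/s²]
Adding exponents of each base unit: kg: 1, m: 2, s: -2
SI base units of kinetic energy: kg·m²/s²

Answer: kg·m²/s²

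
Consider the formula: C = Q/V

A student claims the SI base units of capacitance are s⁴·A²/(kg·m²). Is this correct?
Units of each symbol in C = Q/V:
  Q (charge, in coulombs): s·A
  V (voltage, in volts): kg·m²/(s³·A)  → in the denominator, contributes s³·A/(kg·m²)

Multiplying the contributions: [s·A] · [s³·A/(kg·m²)]
Adding exponents of each base unit: kg: -1, m: -2, s: 4, A: 2
SI base units of capacitance: s⁴·A²/(kg·m²)

The claimed units s⁴·A²/(kg·m²) match the derived units, so the claim is correct.

Answer: Yes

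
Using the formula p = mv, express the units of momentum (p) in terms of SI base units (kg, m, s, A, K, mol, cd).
Units of each symbol in p = mv:
  m (mass): kg
  v (velocity): m/s

Multiplying the contributions: [kg] · [m/s]
Adding exponents of each base unit: kg: 1, m: 1, s: -1
SI base units of momentum: kg·m/s

Answer: kg·m/s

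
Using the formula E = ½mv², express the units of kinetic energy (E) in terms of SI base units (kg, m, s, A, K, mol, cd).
Units of each symbol in E = ½mv²:
  m (mass): kg
  v (speed): m/s  → to the power 2, contributes m²/s²
  The factor ½ is dimensionless.

Multiplying the contributions: [kg] · [m²/s²]
Adding exponents of each base unit: kg: 1, m: 2, s: -2
SI base units of kinetic energy: kg·m²/s²

Answer: kg·m²/s²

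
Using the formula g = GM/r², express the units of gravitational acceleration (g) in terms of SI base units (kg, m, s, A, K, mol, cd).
Units of each symbol in g = GM/r²:
  G (gravitational constant): m³/(kg·s²)
  M (mass): kg
  r (distance): m  → to the power 2 in the denominator, contributes 1/m²

Multiplying the contributions: [m³/(kg·s²)] · [kg] · [1/m²]
Adding exponents of each base unit: m: 1, s: -2
SI base units of gravitational acceleration: m/s²

Answer: m/s²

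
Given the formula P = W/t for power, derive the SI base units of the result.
Units of each symbol in P = W/t:
  W (work): kg·m²/s²
  t (time): s  → in the denominator, contributes 1/s

Multiplying the contributions: [kg·m²/s²] · [1/s]
Adding exponents of each base unit: kg: 1, m: 2, s: -3
SI base units of power: kg·m²/s³

Answer: kg·m²/s³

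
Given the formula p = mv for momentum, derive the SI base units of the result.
Units of each symbol in p = mv:
  m (mass): kg
  v (velocity): m/s

Multiplying the contributions: [kg] · [m/s]
Adding exponents of each base unit: kg: 1, m: 1, s: -1
SI base units of momentum: kg·m/s

Answer: kg·m/s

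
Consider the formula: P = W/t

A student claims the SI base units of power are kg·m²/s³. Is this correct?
Units of each symbol in P = W/t:
  W (work): kg·m²/s²
  t (time): s  → in the denominator, contributes 1/s

Multiplying the contributions: [kg·m²/s²] · [1/s]
Adding exponents of each base unit: kg: 1, m: 2, s: -3
SI base units of power: kg·m²/s³

The claimed units kg·m²/s³ match the derived units, so the claim is correct.

Answer: Yes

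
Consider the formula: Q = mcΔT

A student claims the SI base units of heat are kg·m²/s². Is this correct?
Units of each symbol in Q = mcΔT:
  m (mass): kg
  c (specific heat capacity, in J/(kg·K)): m²/(s²·K)
  ΔT (temperature change): K

Multiplying the contributions: [kg] · [m²/(s²·K)] · [K]
Adding exponents of each base unit: kg: 1, m: 2, s: -2
SI base units of heat: kg·m²/s²

The claimed units kg·m²/s² match the derived units, so the claim is correct.

Answer: Yes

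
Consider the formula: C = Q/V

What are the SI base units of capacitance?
Units of each symbol in C = Q/V:
  Q (charge, in coulombs): s·A
  V (voltage, in volts): kg·m²/(s³·A)  → in the denominator, contributes s³·A/(kg·m²)

Multiplying the contributions: [s·A] · [s³·A/(kg·m²)]
Adding exponents of each base unit: kg: -1, m: -2, s: 4, A: 2
SI base units of capacitance: s⁴·A²/(kg·m²)

Answer: s⁴·A²/(kg·m²)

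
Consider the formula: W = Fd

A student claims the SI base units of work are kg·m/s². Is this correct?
Units of each symbol in W = Fd:
  F (force): kg·m/s²
  d (displacement): m

Multiplying the contributions: [kg·m/s²] · [m]
Adding exponents of each base unit: kg: 1, m: 2, s: -2
SI base units of work: kg·m²/s²

The claimed units kg·m/s² (exponents kg: 1, m: 1, s: -2) do not match the derived units kg·m²/s² (exponents kg: 1, m: 2, s: -2), so the claim is incorrect.

Answer: No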